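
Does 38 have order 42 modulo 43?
p - 1 = 42 has prime divisors 2, 3, 7. Check 38^(42/q) mod 43 for each: 38^(42/2) = 38^21 ≡ 1, 38^(42/3) = 38^14 ≡ 36, 38^(42/7) = 38^6 ≡ 16 (mod 43). Since 38^21 ≡ 1 (mod 43), the order of 38 divides 21 (in fact the order is 21) ≠ 42, so it is not a primitive root.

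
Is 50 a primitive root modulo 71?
p - 1 = 70 has prime divisors 2, 5, 7. Check 50^(70/q) mod 71 for each: 50^(70/2) = 50^35 ≡ 1, 50^(70/5) = 50^14 ≡ 5, 50^(70/7) = 50^10 ≡ 30 (mod 71). Since 50^35 ≡ 1 (mod 71), the order of 50 divides 35 (in fact the order is 35) ≠ 70, so it is not a primitive root.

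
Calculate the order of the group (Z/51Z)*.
32

Prime factorization: 51 = 3 × 17
Using the formula φ(n) = n × Π(1 - 1/p) for each prime factor p:
φ(51) = 51 × (1 - 1/3) × (1 - 1/17)
φ(51) = 32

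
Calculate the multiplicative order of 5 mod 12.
Powers of 5 mod 12: 5^1≡5, 5^2≡1. Order = 2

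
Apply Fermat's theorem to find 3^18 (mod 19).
By Fermat's Little Theorem, 3^{18} ≡ 1 (mod 19) since 19 is prime and gcd(3, 19) = 1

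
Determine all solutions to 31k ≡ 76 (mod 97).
40

Since gcd(31, 97) = 1 divides 76, a solution exists.
Multiply both sides by the inverse of 31 mod 97:
  31^(-1) mod 97 = 72
  x ≡ 72 × 76 ≡ 5472 ≡ 40 (mod 97)
Verification: 31 × 40 = 1240 = 12 × 97 + 76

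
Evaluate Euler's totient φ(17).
16

Prime factorization: 17 = 17
Using the formula φ(n) = n × Π(1 - 1/p) for each prime factor p:
φ(17) = 17 × (1 - 1/17)
φ(17) = 16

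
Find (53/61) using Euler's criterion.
(53/61) = 53^{30} mod 61 = -1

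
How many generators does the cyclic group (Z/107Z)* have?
52

The number of primitive roots modulo p is φ(p-1) = φ(106)
φ(106) = 52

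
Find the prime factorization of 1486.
2 × 743

Divide by primes starting from smallest:
1486 ÷ 2 = 743
743 ÷ 743 = 1

1486 = 2 × 743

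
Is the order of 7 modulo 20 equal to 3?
No, the actual order is 4, not 3.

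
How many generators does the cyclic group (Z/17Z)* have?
8

The number of primitive roots modulo p is φ(p-1) = φ(16)
φ(16) = 8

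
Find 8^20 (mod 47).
Using repeated squaring. 20 = 16 + 4 (binary 10100). Repeated squaring mod 47: 8^1 ≡ 8; 8^2 ≡ 8² = 64 ≡ 17; 8^4 ≡ 17² = 289 ≡ 7; 8^8 ≡ 7² = 49 ≡ 2; 8^16 ≡ 2² = 4 ≡ 4. Multiply: 8^20 = 8^16 × 8^4 ≡ 4 × 7 (mod 47): 4 × 7 = 28 ≡ 28. So 8^20 ≡ 28 (mod 47).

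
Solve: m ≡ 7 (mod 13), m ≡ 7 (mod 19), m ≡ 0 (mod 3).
M = 13 × 19 × 3 = 741. M₁ = 57, y₁ ≡ 8 (mod 13). M₂ = 39, y₂ ≡ 1 (mod 19). M₃ = 247, y₃ ≡ 1 (mod 3). m = 7×57×8 + 7×39×1 + 0×247×1 ≡ 501 (mod 741)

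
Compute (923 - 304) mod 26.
21

(923 - 304) = 619
619 mod 26 = 21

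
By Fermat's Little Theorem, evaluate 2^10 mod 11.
By Fermat's Little Theorem, 2^{10} ≡ 1 (mod 11) since 11 is prime and gcd(2, 11) = 1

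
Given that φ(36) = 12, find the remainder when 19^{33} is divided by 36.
By Euler: 19^{12} ≡ 1 (mod 36) since gcd(19, 36) = 1. 33 = 2×12 + 9. So 19^{33} ≡ 19^{9} ≡ 19 (mod 36)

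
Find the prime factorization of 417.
3 × 139

Divide by primes starting from smallest:
417 ÷ 3 = 139
139 ÷ 139 = 1

417 = 3 × 139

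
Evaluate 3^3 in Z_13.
3 = 2 + 1 (binary 11). Repeated squaring mod 13: 3^1 ≡ 3; 3^2 ≡ 3² = 9 ≡ 9. Multiply: 3^3 = 3^2 × 3^1 ≡ 9 × 3 (mod 13): 9 × 3 = 27 ≡ 1. So 3^3 ≡ 1 (mod 13).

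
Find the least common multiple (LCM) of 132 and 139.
18348

First find GCD(132, 139) using the Euclidean algorithm:
132 = 0 × 139 + 132
139 = 1 × 132 + 7
132 = 18 × 7 + 6
7 = 1 × 6 + 1
6 = 6 × 1 + 0
GCD(132, 139) = 1

LCM formula: LCM(a, b) = (a × b) / GCD(a, b)
LCM(132, 139) = (132 × 139) / 1
LCM(132, 139) = 18348 / 1
LCM(132, 139) = 18348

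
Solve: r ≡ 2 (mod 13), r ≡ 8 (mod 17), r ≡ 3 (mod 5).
M = 13 × 17 × 5 = 1105. M₁ = 85, y₁ ≡ 2 (mod 13). M₂ = 65, y₂ ≡ 11 (mod 17). M₃ = 221, y₃ ≡ 1 (mod 5). r = 2×85×2 + 8×65×11 + 3×221×1 ≡ 93 (mod 1105)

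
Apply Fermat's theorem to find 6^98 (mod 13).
By Fermat: 6^{12} ≡ 1 (mod 13). 98 = 8×12 + 2. So 6^{98} ≡ 6^{2} ≡ 10 (mod 13)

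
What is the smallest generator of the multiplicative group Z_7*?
p - 1 = 6 has prime divisors 2, 3. h is a primitive root mod 7 iff h^(6/q) ≢ 1 (mod 7) for each such q.
h = 2: 2^3 ≡ 1, 2^2 ≡ 4 (mod 7); 2^3 ≡ 1, so not a primitive root.
h = 3: 3^3 ≡ 6, 3^2 ≡ 2 (mod 7); none is 1, so 3 has order 6 and is a primitive root.
The smallest primitive root mod 7 is g = 3.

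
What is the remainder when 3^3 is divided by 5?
3 = 2 + 1 (binary 11). Repeated squaring mod 5: 3^1 ≡ 3; 3^2 ≡ 3² = 9 ≡ 4. Multiply: 3^3 = 3^2 × 3^1 ≡ 4 × 3 (mod 5): 4 × 3 = 12 ≡ 2. So 3^3 ≡ 2 (mod 5).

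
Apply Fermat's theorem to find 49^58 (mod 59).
By Fermat's Little Theorem, 49^{58} ≡ 1 (mod 59) since 59 is prime and gcd(49, 59) = 1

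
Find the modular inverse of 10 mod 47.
10^(-1) ≡ 33 (mod 47). Verification: 10 × 33 = 330 ≡ 1 (mod 47)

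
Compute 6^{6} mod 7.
1

Using successive squaring:
Binary expansion of 6: 110
Powers of 6 mod 7 (each is the square of the previous):
  6^1 ≡ 6 (mod 7)
  6^2 ≡ 6² = 36 ≡ 1 (mod 7)
  6^4 ≡ 1² = 1 ≡ 1 (mod 7)
6 = 4 + 2, so 6^6 = 6^4 × 6^2 ≡ 1 × 1 (mod 7)
Multiplying step by step:
  1 × 1 = 1 ≡ 1 (mod 7)
Result: 6^6 ≡ 1 (mod 7)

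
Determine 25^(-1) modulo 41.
25^(-1) ≡ 23 (mod 41). Verification: 25 × 23 = 575 ≡ 1 (mod 41)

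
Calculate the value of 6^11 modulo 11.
Using Fermat: 6^{10} ≡ 1 (mod 11). 11 ≡ 1 (mod 10). So 6^{11} ≡ 6^{1} ≡ 6 (mod 11)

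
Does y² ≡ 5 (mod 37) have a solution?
By Euler's criterion: 5^{18} ≡ 36 (mod 37). Since this equals -1 (≡ 36), 5 is not a QR.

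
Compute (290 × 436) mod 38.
14

(290 × 436) = 126440
126440 mod 38 = 14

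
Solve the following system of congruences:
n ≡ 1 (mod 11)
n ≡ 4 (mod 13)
56

Using the Chinese Remainder Theorem:
M = product of moduli = 143
For equation 1: M_1 = 13, 13 ≡ 2 (mod 11), inverse of 13 mod 11 is 6 (check: 2 × 6 = 12 ≡ 1 (mod 11))
For equation 2: M_2 = 11, 11 ≡ 11 (mod 13), inverse of 11 mod 13 is 6 (check: 11 × 6 = 66 ≡ 1 (mod 13))
Combine: n ≡ Σ r_i×M_i×(M_i⁻¹ mod m_i) = 1×13×6 + 4×11×6 = 78 + 264 = 342
342 mod 143 = 56
n ≡ 56 (mod 143)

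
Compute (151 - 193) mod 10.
8

(151 - 193) = -42
-42 mod 10 = 8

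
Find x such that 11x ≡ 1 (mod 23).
11^(-1) ≡ 21 (mod 23). Verification: 11 × 21 = 231 ≡ 1 (mod 23)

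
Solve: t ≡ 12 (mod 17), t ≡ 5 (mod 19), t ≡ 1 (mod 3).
M = 17 × 19 × 3 = 969. M₁ = 57, y₁ ≡ 3 (mod 17). M₂ = 51, y₂ ≡ 3 (mod 19). M₃ = 323, y₃ ≡ 2 (mod 3). t = 12×57×3 + 5×51×3 + 1×323×2 ≡ 556 (mod 969)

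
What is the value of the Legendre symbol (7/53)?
(7/53) = 7^{26} mod 53 = 1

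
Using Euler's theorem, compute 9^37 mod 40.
By Euler: 9^{16} ≡ 1 (mod 40) since gcd(9, 40) = 1. 37 = 2×16 + 5. So 9^{37} ≡ 9^{5} ≡ 9 (mod 40)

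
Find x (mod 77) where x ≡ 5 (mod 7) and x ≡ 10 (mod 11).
M = 7 × 11 = 77. M₁ = 11, y₁ ≡ 2 (mod 7). M₂ = 7, y₂ ≡ 8 (mod 11). x = 5×11×2 + 10×7×8 ≡ 54 (mod 77)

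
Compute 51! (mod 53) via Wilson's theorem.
(52)! = (51)! × (52) ≡ -1 (mod 53). So (51)! ≡ -1 × (52)^(-1) ≡ (-1)×(-1) = 1 (mod 53)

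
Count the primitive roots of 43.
12

The number of primitive roots modulo p is φ(p-1) = φ(42)
φ(42) = 12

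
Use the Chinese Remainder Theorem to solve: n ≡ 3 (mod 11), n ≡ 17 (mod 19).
36

Using the Chinese Remainder Theorem:
M = product of moduli = 209
For equation 1: M_1 = 19, 19 ≡ 8 (mod 11), inverse of 19 mod 11 is 7 (check: 8 × 7 = 56 ≡ 1 (mod 11))
For equation 2: M_2 = 11, 11 ≡ 11 (mod 19), inverse of 11 mod 19 is 7 (check: 11 × 7 = 77 ≡ 1 (mod 19))
Combine: n ≡ Σ r_i×M_i×(M_i⁻¹ mod m_i) = 3×19×7 + 17×11×7 = 399 + 1309 = 1708
1708 mod 209 = 36
n ≡ 36 (mod 209)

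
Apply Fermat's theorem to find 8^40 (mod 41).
By Fermat's Little Theorem, 8^{40} ≡ 1 (mod 41) since 41 is prime and gcd(8, 41) = 1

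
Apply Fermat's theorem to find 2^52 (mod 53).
By Fermat's Little Theorem, 2^{52} ≡ 1 (mod 53) since 53 is prime and gcd(2, 53) = 1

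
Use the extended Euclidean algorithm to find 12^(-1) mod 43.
Extended GCD: 12(18) + 43(-5) = 1. So 12^(-1) ≡ 18 ≡ 18 (mod 43). Verify: 12 × 18 = 216 ≡ 1 (mod 43)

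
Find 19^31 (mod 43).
Using repeated squaring. 31 = 16 + 8 + 4 + 2 + 1 (binary 11111). Repeated squaring mod 43: 19^1 ≡ 19; 19^2 ≡ 19² = 361 ≡ 17; 19^4 ≡ 17² = 289 ≡ 31; 19^8 ≡ 31² = 961 ≡ 15; 19^16 ≡ 15² = 225 ≡ 10. Multiply: 19^31 = 19^16 × 19^8 × 19^4 × 19^2 × 19^1 ≡ 10 × 15 × 31 × 17 × 19 (mod 43): 10 × 15 = 150 ≡ 21; 21 × 31 = 651 ≡ 6; 6 × 17 = 102 ≡ 16; 16 × 19 = 304 ≡ 3. So 19^31 ≡ 3 (mod 43).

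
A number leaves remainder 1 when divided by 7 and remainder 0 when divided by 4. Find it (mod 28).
M = 7 × 4 = 28. M₁ = 4, y₁ ≡ 2 (mod 7). M₂ = 7, y₂ ≡ 3 (mod 4). t = 1×4×2 + 0×7×3 ≡ 8 (mod 28)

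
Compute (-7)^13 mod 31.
Using repeated squaring. (-7) ≡ 24 (mod 31). 13 = 8 + 4 + 1 (binary 1101). Repeated squaring mod 31: 24^1 ≡ 24; 24^2 ≡ 24² = 576 ≡ 18; 24^4 ≡ 18² = 324 ≡ 14; 24^8 ≡ 14² = 196 ≡ 10. Multiply: (-7)^13 ≡ 24^8 × 24^4 × 24^1 ≡ 10 × 14 × 24 (mod 31): 10 × 14 = 140 ≡ 16; 16 × 24 = 384 ≡ 12. So (-7)^13 ≡ 12 (mod 31).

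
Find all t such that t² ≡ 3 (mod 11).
The square roots of 3 mod 11 are 5 and 6. Verify: 5² = 25 ≡ 3 (mod 11)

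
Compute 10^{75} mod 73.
51

Using successive squaring:
Binary expansion of 75: 1001011
Powers of 10 mod 73 (each is the square of the previous):
  10^1 ≡ 10 (mod 73)
  10^2 ≡ 10² = 100 ≡ 27 (mod 73)
  10^4 ≡ 27² = 729 ≡ 72 (mod 73)
  10^8 ≡ 72² = 5184 ≡ 1 (mod 73)
  10^16 ≡ 1² = 1 ≡ 1 (mod 73)
  10^32 ≡ 1² = 1 ≡ 1 (mod 73)
  10^64 ≡ 1² = 1 ≡ 1 (mod 73)
75 = 64 + 8 + 2 + 1, so 10^75 = 10^64 × 10^8 × 10^2 × 10^1 ≡ 1 × 1 × 27 × 10 (mod 73)
Multiplying step by step:
  1 × 1 = 1 ≡ 1 (mod 73)
  1 × 27 = 27 ≡ 27 (mod 73)
  27 × 10 = 270 ≡ 51 (mod 73)
Result: 10^75 ≡ 51 (mod 73)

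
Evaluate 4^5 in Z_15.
5 = 4 + 1 (binary 101). Repeated squaring mod 15: 4^1 ≡ 4; 4^2 ≡ 4² = 16 ≡ 1; 4^4 ≡ 1² = 1 ≡ 1. Multiply: 4^5 = 4^4 × 4^1 ≡ 1 × 4 (mod 15): 1 × 4 = 4 ≡ 4. So 4^5 ≡ 4 (mod 15).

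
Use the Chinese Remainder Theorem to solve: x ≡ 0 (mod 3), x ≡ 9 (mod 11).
9

Using the Chinese Remainder Theorem:
M = product of moduli = 33
For equation 1: M_1 = 11, 11 ≡ 2 (mod 3), inverse of 11 mod 3 is 2 (check: 2 × 2 = 4 ≡ 1 (mod 3))
For equation 2: M_2 = 3, 3 ≡ 3 (mod 11), inverse of 3 mod 11 is 4 (check: 3 × 4 = 12 ≡ 1 (mod 11))
Combine: x ≡ Σ r_i×M_i×(M_i⁻¹ mod m_i) = 0×11×2 + 9×3×4 = 0 + 108 = 108
108 mod 33 = 9
x ≡ 9 (mod 33)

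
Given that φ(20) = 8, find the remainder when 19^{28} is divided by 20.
By Euler: 19^{8} ≡ 1 (mod 20) since gcd(19, 20) = 1. 28 = 3×8 + 4. So 19^{28} ≡ 19^{4} ≡ 1 (mod 20)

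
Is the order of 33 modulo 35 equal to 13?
No, the actual order is 12, not 13.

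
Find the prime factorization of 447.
3 × 149

Divide by primes starting from smallest:
447 ÷ 3 = 149
149 ÷ 149 = 1

447 = 3 × 149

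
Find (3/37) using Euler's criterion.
(3/37) = 3^{18} mod 37 = 1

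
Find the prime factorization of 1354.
2 × 677

Divide by primes starting from smallest:
1354 ÷ 2 = 677
677 ÷ 677 = 1

1354 = 2 × 677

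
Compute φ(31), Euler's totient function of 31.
30

Prime factorization: 31 = 31
Using the formula φ(n) = n × Π(1 - 1/p) for each prime factor p:
φ(31) = 31 × (1 - 1/31)
φ(31) = 30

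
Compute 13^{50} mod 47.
32

Using successive squaring:
Binary expansion of 50: 110010
Powers of 13 mod 47 (each is the square of the previous):
  13^1 ≡ 13 (mod 47)
  13^2 ≡ 13² = 169 ≡ 28 (mod 47)
  13^4 ≡ 28² = 784 ≡ 32 (mod 47)
  13^8 ≡ 32² = 1024 ≡ 37 (mod 47)
  13^16 ≡ 37² = 1369 ≡ 6 (mod 47)
  13^32 ≡ 6² = 36 ≡ 36 (mod 47)
50 = 32 + 16 + 2, so 13^50 = 13^32 × 13^16 × 13^2 ≡ 36 × 6 × 28 (mod 47)
Multiplying step by step:
  36 × 6 = 216 ≡ 28 (mod 47)
  28 × 28 = 784 ≡ 32 (mod 47)
Result: 13^50 ≡ 32 (mod 47)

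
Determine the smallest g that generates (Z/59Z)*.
2

A primitive root g modulo p has order p-1 = 58
Prime divisors of 58: [2, 29]
g is a primitive root iff g^(58/q) ≢ 1 (mod 59) for each prime divisor q
Testing small values:
  g = 2: 2^29 ≡ 58, 2^2 ≡ 4 (mod 59) → none is 1, primitive root!
The smallest primitive root is 2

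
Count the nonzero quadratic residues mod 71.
For prime 71, there are (p-1)/2 = (71-1)/2 = 35 quadratic residues (excluding 0).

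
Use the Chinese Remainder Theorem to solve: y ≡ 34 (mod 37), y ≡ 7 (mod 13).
293

Using the Chinese Remainder Theorem:
M = product of moduli = 481
For equation 1: M_1 = 13, 13 ≡ 13 (mod 37), inverse of 13 mod 37 is 20 (check: 13 × 20 = 260 ≡ 1 (mod 37))
For equation 2: M_2 = 37, 37 ≡ 11 (mod 13), inverse of 37 mod 13 is 6 (check: 11 × 6 = 66 ≡ 1 (mod 13))
Combine: y ≡ Σ r_i×M_i×(M_i⁻¹ mod m_i) = 34×13×20 + 7×37×6 = 8840 + 1554 = 10394
10394 mod 481 = 293
y ≡ 293 (mod 481)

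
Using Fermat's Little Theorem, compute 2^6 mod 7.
By Fermat's Little Theorem, 2^{6} ≡ 1 (mod 7) since 7 is prime and gcd(2, 7) = 1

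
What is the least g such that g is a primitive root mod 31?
p - 1 = 30 has prime divisors 2, 3, 5. h is a primitive root mod 31 iff h^(30/q) ≢ 1 (mod 31) for each such q.
h = 2: 2^15 ≡ 1, 2^10 ≡ 1, 2^6 ≡ 2 (mod 31); 2^15 ≡ 1, so not a primitive root.
h = 3: 3^15 ≡ 30, 3^10 ≡ 25, 3^6 ≡ 16 (mod 31); none is 1, so 3 has order 30 and is a primitive root.
The smallest primitive root mod 31 is g = 3.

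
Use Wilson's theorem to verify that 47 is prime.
(46)! mod 47 = 46. Since this equals -1 (mod 47), Wilson confirms 47 is prime.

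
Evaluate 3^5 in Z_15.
5 = 4 + 1 (binary 101). Repeated squaring mod 15: 3^1 ≡ 3; 3^2 ≡ 3² = 9 ≡ 9; 3^4 ≡ 9² = 81 ≡ 6. Multiply: 3^5 = 3^4 × 3^1 ≡ 6 × 3 (mod 15): 6 × 3 = 18 ≡ 3. So 3^5 ≡ 3 (mod 15).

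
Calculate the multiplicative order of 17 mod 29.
Powers of 17 mod 29: 17^1≡17, 17^2≡28, 17^3≡12, 17^4≡1. Order = 4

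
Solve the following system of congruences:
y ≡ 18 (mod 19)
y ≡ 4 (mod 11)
37

Using the Chinese Remainder Theorem:
M = product of moduli = 209
For equation 1: M_1 = 11, 11 ≡ 11 (mod 19), inverse of 11 mod 19 is 7 (check: 11 × 7 = 77 ≡ 1 (mod 19))
For equation 2: M_2 = 19, 19 ≡ 8 (mod 11), inverse of 19 mod 11 is 7 (check: 8 × 7 = 56 ≡ 1 (mod 11))
Combine: y ≡ Σ r_i×M_i×(M_i⁻¹ mod m_i) = 18×11×7 + 4×19×7 = 1386 + 532 = 1918
1918 mod 209 = 37
y ≡ 37 (mod 209)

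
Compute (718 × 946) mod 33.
22

(718 × 946) = 679228
679228 mod 33 = 22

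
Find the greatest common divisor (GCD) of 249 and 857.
1

Using the Euclidean algorithm:
249 = 0 × 857 + 249
857 = 3 × 249 + 110
249 = 2 × 110 + 29
110 = 3 × 29 + 23
29 = 1 × 23 + 6
23 = 3 × 6 + 5
6 = 1 × 5 + 1
5 = 5 × 1 + 0

GCD(249, 857) = 1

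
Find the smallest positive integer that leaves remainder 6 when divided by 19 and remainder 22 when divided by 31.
M = 19 × 31 = 589. M₁ = 31, y₁ ≡ 8 (mod 19). M₂ = 19, y₂ ≡ 18 (mod 31). x = 6×31×8 + 22×19×18 ≡ 177 (mod 589). The smallest positive such number is 177.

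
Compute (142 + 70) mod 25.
12

(142 + 70) = 212
212 mod 25 = 12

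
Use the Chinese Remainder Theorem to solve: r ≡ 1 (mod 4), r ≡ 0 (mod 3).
M = 4 × 3 = 12. M₁ = 3, y₁ ≡ 3 (mod 4). M₂ = 4, y₂ ≡ 1 (mod 3). r = 1×3×3 + 0×4×1 ≡ 9 (mod 12)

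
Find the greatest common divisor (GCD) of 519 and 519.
519

Using the Euclidean algorithm:
519 = 1 × 519 + 0

GCD(519, 519) = 519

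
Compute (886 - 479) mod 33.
11

(886 - 479) = 407
407 mod 33 = 11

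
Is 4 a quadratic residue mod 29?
By Euler's criterion: 4^{14} ≡ 1 (mod 29). Since this equals 1, 4 is a QR.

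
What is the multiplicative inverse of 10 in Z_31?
10^(-1) ≡ 28 (mod 31). Verification: 10 × 28 = 280 ≡ 1 (mod 31)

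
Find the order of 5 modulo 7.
Powers of 5 mod 7: 5^1≡5, 5^2≡4, 5^3≡6, 5^4≡2, 5^5≡3, 5^6≡1. Order = 6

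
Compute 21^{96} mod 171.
45

Using successive squaring:
Binary expansion of 96: 1100000
Powers of 21 mod 171 (each is the square of the previous):
  21^1 ≡ 21 (mod 171)
  21^2 ≡ 21² = 441 ≡ 99 (mod 171)
  21^4 ≡ 99² = 9801 ≡ 54 (mod 171)
  21^8 ≡ 54² = 2916 ≡ 9 (mod 171)
  21^16 ≡ 9² = 81 ≡ 81 (mod 171)
  21^32 ≡ 81² = 6561 ≡ 63 (mod 171)
  21^64 ≡ 63² = 3969 ≡ 36 (mod 171)
96 = 64 + 32, so 21^96 = 21^64 × 21^32 ≡ 36 × 63 (mod 171)
Multiplying step by step:
  36 × 63 = 2268 ≡ 45 (mod 171)
Result: 21^96 ≡ 45 (mod 171)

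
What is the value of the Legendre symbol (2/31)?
(2/31) = 2^{15} mod 31 = 1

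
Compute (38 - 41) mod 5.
2

(38 - 41) = -3
-3 mod 5 = 2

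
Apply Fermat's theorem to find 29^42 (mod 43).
By Fermat's Little Theorem, 29^{42} ≡ 1 (mod 43) since 43 is prime and gcd(29, 43) = 1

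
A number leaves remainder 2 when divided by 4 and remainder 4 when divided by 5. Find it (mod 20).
M = 4 × 5 = 20. M₁ = 5, y₁ ≡ 1 (mod 4). M₂ = 4, y₂ ≡ 4 (mod 5). z = 2×5×1 + 4×4×4 ≡ 14 (mod 20)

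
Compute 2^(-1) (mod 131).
2^(-1) ≡ 66 (mod 131). Verification: 2 × 66 = 132 ≡ 1 (mod 131)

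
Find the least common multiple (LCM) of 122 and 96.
5856

First find GCD(122, 96) using the Euclidean algorithm:
122 = 1 × 96 + 26
96 = 3 × 26 + 18
26 = 1 × 18 + 8
18 = 2 × 8 + 2
8 = 4 × 2 + 0
GCD(122, 96) = 2

LCM formula: LCM(a, b) = (a × b) / GCD(a, b)
LCM(122, 96) = (122 × 96) / 2
LCM(122, 96) = 11712 / 2
LCM(122, 96) = 5856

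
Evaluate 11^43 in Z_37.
Using Fermat: 11^{36} ≡ 1 (mod 37). 43 ≡ 7 (mod 36). So 11^{43} ≡ 11^{7} ≡ 11 (mod 37)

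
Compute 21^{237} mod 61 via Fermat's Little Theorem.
11

By Fermat's Little Theorem, a^(p-1) ≡ 1 (mod p) for prime p and gcd(a, p) = 1
Here p = 61, so 21^60 ≡ 1 (mod 61)
We can reduce the exponent: 237 mod 60 = 57
So 21^237 ≡ 21^57 (mod 61)
Computing: 21^57 mod 61 = 11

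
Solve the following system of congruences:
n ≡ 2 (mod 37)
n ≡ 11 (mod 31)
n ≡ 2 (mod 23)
21277

Using the Chinese Remainder Theorem:
M = product of moduli = 26381
For equation 1: M_1 = 713, 713 ≡ 10 (mod 37), inverse of 713 mod 37 is 26 (check: 10 × 26 = 260 ≡ 1 (mod 37))
For equation 2: M_2 = 851, 851 ≡ 14 (mod 31), inverse of 851 mod 31 is 20 (check: 14 × 20 = 280 ≡ 1 (mod 31))
For equation 3: M_3 = 1147, 1147 ≡ 20 (mod 23), inverse of 1147 mod 23 is 15 (check: 20 × 15 = 300 ≡ 1 (mod 23))
Combine: n ≡ Σ r_i×M_i×(M_i⁻¹ mod m_i) = 2×713×26 + 11×851×20 + 2×1147×15 = 37076 + 187220 + 34410 = 258706
258706 mod 26381 = 21277
n ≡ 21277 (mod 26381)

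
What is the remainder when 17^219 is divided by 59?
Using Fermat: 17^{58} ≡ 1 (mod 59). 219 ≡ 45 (mod 58). So 17^{219} ≡ 17^{45} ≡ 4 (mod 59)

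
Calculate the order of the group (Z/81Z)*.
54

Prime factorization: 81 = 3^4
Using the formula φ(n) = n × Π(1 - 1/p) for each prime factor p:
φ(81) = 81 × (1 - 1/3)
φ(81) = 54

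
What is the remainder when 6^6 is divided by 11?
6 = 4 + 2 (binary 110). Repeated squaring mod 11: 6^1 ≡ 6; 6^2 ≡ 6² = 36 ≡ 3; 6^4 ≡ 3² = 9 ≡ 9. Multiply: 6^6 = 6^4 × 6^2 ≡ 9 × 3 (mod 11): 9 × 3 = 27 ≡ 5. So 6^6 ≡ 5 (mod 11).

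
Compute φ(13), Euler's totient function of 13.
12

Prime factorization: 13 = 13
Using the formula φ(n) = n × Π(1 - 1/p) for each prime factor p:
φ(13) = 13 × (1 - 1/13)
φ(13) = 12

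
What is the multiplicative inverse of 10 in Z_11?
10

Using Extended Euclidean Algorithm:
gcd(10, 11) = 1
Bezout coefficients: 10 × -1 + 11 × 1 = 1
So 10 × -1 ≡ 1 (mod 11)
The inverse is -1 mod 11 = 10
Verification: 10 × 10 = 100 = 9 × 11 + 1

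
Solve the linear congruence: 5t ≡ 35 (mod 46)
7

Since gcd(5, 46) = 1 divides 35, a solution exists.
Multiply both sides by the inverse of 5 mod 46:
  5^(-1) mod 46 = 37
  x ≡ 37 × 35 ≡ 1295 ≡ 7 (mod 46)
Verification: 5 × 7 = 35 = 0 × 46 + 35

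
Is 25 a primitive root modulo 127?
p - 1 = 126 has prime divisors 2, 3, 7. Check 25^(126/q) mod 127 for each: 25^(126/2) = 25^63 ≡ 1, 25^(126/3) = 25^42 ≡ 1, 25^(126/7) = 25^18 ≡ 32 (mod 127). Since 25^63 ≡ 1 (mod 127), the order of 25 divides 63 (in fact the order is 21) ≠ 126, so it is not a primitive root.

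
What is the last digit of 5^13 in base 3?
Using Fermat: 5^{2} ≡ 1 (mod 3). 13 ≡ 1 (mod 2). So 5^{13} ≡ 5^{1} ≡ 2 (mod 3)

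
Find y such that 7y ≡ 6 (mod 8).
2

Since gcd(7, 8) = 1 divides 6, a solution exists.
Multiply both sides by the inverse of 7 mod 8:
  7^(-1) mod 8 = 7
  x ≡ 7 × 6 ≡ 42 ≡ 2 (mod 8)
Verification: 7 × 2 = 14 = 1 × 8 + 6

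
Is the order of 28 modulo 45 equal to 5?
No, the actual order is 4, not 5.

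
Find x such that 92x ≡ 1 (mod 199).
92^(-1) ≡ 106 (mod 199). Verification: 92 × 106 = 9752 ≡ 1 (mod 199)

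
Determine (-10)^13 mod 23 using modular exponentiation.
Using repeated squaring. (-10) ≡ 13 (mod 23). 13 = 8 + 4 + 1 (binary 1101). Repeated squaring mod 23: 13^1 ≡ 13; 13^2 ≡ 13² = 169 ≡ 8; 13^4 ≡ 8² = 64 ≡ 18; 13^8 ≡ 18² = 324 ≡ 2. Multiply: (-10)^13 ≡ 13^8 × 13^4 × 13^1 ≡ 2 × 18 × 13 (mod 23): 2 × 18 = 36 ≡ 13; 13 × 13 = 169 ≡ 8. So (-10)^13 ≡ 8 (mod 23).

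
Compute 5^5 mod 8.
5 = 4 + 1 (binary 101). Repeated squaring mod 8: 5^1 ≡ 5; 5^2 ≡ 5² = 25 ≡ 1; 5^4 ≡ 1² = 1 ≡ 1. Multiply: 5^5 = 5^4 × 5^1 ≡ 1 × 5 (mod 8): 1 × 5 = 5 ≡ 5. So 5^5 ≡ 5 (mod 8).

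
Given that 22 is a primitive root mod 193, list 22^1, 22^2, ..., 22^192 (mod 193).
g^1, g^2, ..., g^{192} mod 193: {22, 98, 33, 147, 146, 124, 26, 186, 39, 86, 155, 129, 136, 97, 11, 49, 113, 170, 73, 62, 13, 93, 116, 43, 174, 161, 68, 145, 102, 121, 153, 85, 133, 31, 103, 143, 58, 118, 87, 177, 34, 169, 51, 157, 173, 139, 163, 112, 148, 168, 29, 59, 140, 185, 17, 181, 122, 175, 183, 166, 178, 56, 74, 84, 111, 126, 70, 189, 105, 187, 61, 184, 188, 83, 89, 28, 37, 42, 152, 63, 35, 191, 149, 190, 127, 92, 94, 138, 141, 14, 115, 21, 76, 128, 114, 192, 171, 95, 160, 46, 47, 69, 167, 7, 154, 107, 38, 64, 57, 96, 182, 144, 80, 23, 120, 131, 180, 100, 77, 150, 19, 32, 125, 48, 91, 72, 40, 108, 60, 162, 90, 50, 135, 75, 106, 16, 159, 24, 142, 36, 20, 54, 30, 81, 45, 25, 164, 134, 53, 8, 176, 12, 71, 18, 10, 27, 15, 137, 119, 109, 82, 67, 123, 4, 88, 6, 132, 9, 5, 110, 104, 165, 156, 151, 41, 130, 158, 2, 44, 3, 66, 101, 99, 55, 52, 179, 78, 172, 117, 65, 79, 1}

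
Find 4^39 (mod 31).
Using Fermat: 4^{30} ≡ 1 (mod 31). 39 ≡ 9 (mod 30). So 4^{39} ≡ 4^{9} ≡ 8 (mod 31)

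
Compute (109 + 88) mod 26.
15

(109 + 88) = 197
197 mod 26 = 15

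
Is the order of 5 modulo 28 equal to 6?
Yes, ord_28(5) = 6.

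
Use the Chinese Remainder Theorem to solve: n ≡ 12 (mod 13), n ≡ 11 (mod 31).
M = 13 × 31 = 403. M₁ = 31, y₁ ≡ 8 (mod 13). M₂ = 13, y₂ ≡ 12 (mod 31). n = 12×31×8 + 11×13×12 ≡ 259 (mod 403)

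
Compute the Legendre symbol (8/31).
(8/31) = 8^{15} mod 31 = 1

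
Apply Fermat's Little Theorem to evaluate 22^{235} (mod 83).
54

By Fermat's Little Theorem, a^(p-1) ≡ 1 (mod p) for prime p and gcd(a, p) = 1
Here p = 83, so 22^82 ≡ 1 (mod 83)
We can reduce the exponent: 235 mod 82 = 71
So 22^235 ≡ 22^71 (mod 83)
Computing: 22^71 mod 83 = 54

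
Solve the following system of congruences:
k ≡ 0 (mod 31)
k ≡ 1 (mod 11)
155

Using the Chinese Remainder Theorem:
M = product of moduli = 341
For equation 1: M_1 = 11, 11 ≡ 11 (mod 31), inverse of 11 mod 31 is 17 (check: 11 × 17 = 187 ≡ 1 (mod 31))
For equation 2: M_2 = 31, 31 ≡ 9 (mod 11), inverse of 31 mod 11 is 5 (check: 9 × 5 = 45 ≡ 1 (mod 11))
Combine: k ≡ Σ r_i×M_i×(M_i⁻¹ mod m_i) = 0×11×17 + 1×31×5 = 0 + 155 = 155
155 mod 341 = 155
k ≡ 155 (mod 341)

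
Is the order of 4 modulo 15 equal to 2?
Yes, ord_15(4) = 2.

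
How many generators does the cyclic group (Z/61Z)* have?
16

The number of primitive roots modulo p is φ(p-1) = φ(60)
φ(60) = 16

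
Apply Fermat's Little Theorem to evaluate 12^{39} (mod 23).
9

By Fermat's Little Theorem, a^(p-1) ≡ 1 (mod p) for prime p and gcd(a, p) = 1
Here p = 23, so 12^22 ≡ 1 (mod 23)
We can reduce the exponent: 39 mod 22 = 17
So 12^39 ≡ 12^17 (mod 23)
Computing: 12^17 mod 23 = 9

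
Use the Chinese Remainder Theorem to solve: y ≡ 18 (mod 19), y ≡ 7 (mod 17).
M = 19 × 17 = 323. M₁ = 17, y₁ ≡ 9 (mod 19). M₂ = 19, y₂ ≡ 9 (mod 17). y = 18×17×9 + 7×19×9 ≡ 75 (mod 323)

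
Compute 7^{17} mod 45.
22

Using successive squaring:
Binary expansion of 17: 10001
Powers of 7 mod 45 (each is the square of the previous):
  7^1 ≡ 7 (mod 45)
  7^2 ≡ 7² = 49 ≡ 4 (mod 45)
  7^4 ≡ 4² = 16 ≡ 16 (mod 45)
  7^8 ≡ 16² = 256 ≡ 31 (mod 45)
  7^16 ≡ 31² = 961 ≡ 16 (mod 45)
17 = 16 + 1, so 7^17 = 7^16 × 7^1 ≡ 16 × 7 (mod 45)
Multiplying step by step:
  16 × 7 = 112 ≡ 22 (mod 45)
Result: 7^17 ≡ 22 (mod 45)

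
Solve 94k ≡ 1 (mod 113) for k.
107

Using Extended Euclidean Algorithm:
gcd(94, 113) = 1
Bezout coefficients: 94 × -6 + 113 × 5 = 1
So 94 × -6 ≡ 1 (mod 113)
The inverse is -6 mod 113 = 107
Verification: 94 × 107 = 10058 = 89 × 113 + 1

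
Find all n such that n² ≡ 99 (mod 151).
The square roots of 99 mod 151 are 34 and 117. Verify: 34² = 1156 ≡ 99 (mod 151)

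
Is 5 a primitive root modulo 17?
p - 1 = 16 has prime divisors 2. Check 5^(16/q) mod 17 for each: 5^(16/2) = 5^8 ≡ 16 (mod 17). None of these is 1, so 5 has order 16 = φ(17), so it is a primitive root mod 17.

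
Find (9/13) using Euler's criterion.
(9/13) = 9^{6} mod 13 = 1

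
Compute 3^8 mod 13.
8 = 8 (binary 1000). Repeated squaring mod 13: 3^1 ≡ 3; 3^2 ≡ 3² = 9 ≡ 9; 3^4 ≡ 9² = 81 ≡ 3; 3^8 ≡ 3² = 9 ≡ 9. So 3^8 ≡ 9 (mod 13).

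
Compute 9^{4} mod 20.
1

Using successive squaring:
Binary expansion of 4: 100
Powers of 9 mod 20 (each is the square of the previous):
  9^1 ≡ 9 (mod 20)
  9^2 ≡ 9² = 81 ≡ 1 (mod 20)
  9^4 ≡ 1² = 1 ≡ 1 (mod 20)
4 is a power of 2, so 9^4 is the last square: ≡ 1 (mod 20)
Result: 9^4 ≡ 1 (mod 20)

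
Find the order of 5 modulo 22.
Powers of 5 mod 22: 5^1≡5, 5^2≡3, 5^3≡15, 5^4≡9, 5^5≡1. Order = 5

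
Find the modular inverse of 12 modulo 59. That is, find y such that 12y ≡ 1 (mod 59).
5

Using Extended Euclidean Algorithm:
gcd(12, 59) = 1
Bezout coefficients: 12 × 5 + 59 × -1 = 1
So 12 × 5 ≡ 1 (mod 59)
The inverse is 5 mod 59 = 5
Verification: 12 × 5 = 60 = 1 × 59 + 1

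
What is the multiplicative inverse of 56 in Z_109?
37

Using Extended Euclidean Algorithm:
gcd(56, 109) = 1
Bezout coefficients: 56 × 37 + 109 × -19 = 1
So 56 × 37 ≡ 1 (mod 109)
The inverse is 37 mod 109 = 37
Verification: 56 × 37 = 2072 = 19 × 109 + 1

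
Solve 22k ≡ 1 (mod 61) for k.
25

Using Extended Euclidean Algorithm:
gcd(22, 61) = 1
Bezout coefficients: 22 × 25 + 61 × -9 = 1
So 22 × 25 ≡ 1 (mod 61)
The inverse is 25 mod 61 = 25
Verification: 22 × 25 = 550 = 9 × 61 + 1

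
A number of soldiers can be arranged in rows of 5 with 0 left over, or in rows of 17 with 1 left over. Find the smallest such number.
M = 5 × 17 = 85. M₁ = 17, y₁ ≡ 3 (mod 5). M₂ = 5, y₂ ≡ 7 (mod 17). t = 0×17×3 + 1×5×7 ≡ 35 (mod 85). The smallest positive such number is 35.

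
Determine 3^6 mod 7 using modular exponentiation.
6 = 4 + 2 (binary 110). Repeated squaring mod 7: 3^1 ≡ 3; 3^2 ≡ 3² = 9 ≡ 2; 3^4 ≡ 2² = 4 ≡ 4. Multiply: 3^6 = 3^4 × 3^2 ≡ 4 × 2 (mod 7): 4 × 2 = 8 ≡ 1. So 3^6 ≡ 1 (mod 7).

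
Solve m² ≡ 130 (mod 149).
The square roots of 130 mod 149 are 117 and 32. Verify: 117² = 13689 ≡ 130 (mod 149)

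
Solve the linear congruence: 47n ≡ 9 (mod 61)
56

Since gcd(47, 61) = 1 divides 9, a solution exists.
Multiply both sides by the inverse of 47 mod 61:
  47^(-1) mod 61 = 13
  x ≡ 13 × 9 ≡ 117 ≡ 56 (mod 61)
Verification: 47 × 56 = 2632 = 43 × 61 + 9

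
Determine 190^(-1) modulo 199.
190^(-1) ≡ 22 (mod 199). Verification: 190 × 22 = 4180 ≡ 1 (mod 199)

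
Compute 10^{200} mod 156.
100

Using successive squaring:
Binary expansion of 200: 11001000
Powers of 10 mod 156 (each is the square of the previous):
  10^1 ≡ 10 (mod 156)
  10^2 ≡ 10² = 100 ≡ 100 (mod 156)
  10^4 ≡ 100² = 10000 ≡ 16 (mod 156)
  10^8 ≡ 16² = 256 ≡ 100 (mod 156)
  10^16 ≡ 100² = 10000 ≡ 16 (mod 156)
  10^32 ≡ 16² = 256 ≡ 100 (mod 156)
  10^64 ≡ 100² = 10000 ≡ 16 (mod 156)
  10^128 ≡ 16² = 256 ≡ 100 (mod 156)
200 = 128 + 64 + 8, so 10^200 = 10^128 × 10^64 × 10^8 ≡ 100 × 16 × 100 (mod 156)
Multiplying step by step:
  100 × 16 = 1600 ≡ 40 (mod 156)
  40 × 100 = 4000 ≡ 100 (mod 156)
Result: 10^200 ≡ 100 (mod 156)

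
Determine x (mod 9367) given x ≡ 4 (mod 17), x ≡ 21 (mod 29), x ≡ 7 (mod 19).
6923

Using the Chinese Remainder Theorem:
M = product of moduli = 9367
For equation 1: M_1 = 551, 551 ≡ 7 (mod 17), inverse of 551 mod 17 is 5 (check: 7 × 5 = 35 ≡ 1 (mod 17))
For equation 2: M_2 = 323, 323 ≡ 4 (mod 29), inverse of 323 mod 29 is 22 (check: 4 × 22 = 88 ≡ 1 (mod 29))
For equation 3: M_3 = 493, 493 ≡ 18 (mod 19), inverse of 493 mod 19 is 18 (check: 18 × 18 = 324 ≡ 1 (mod 19))
Combine: x ≡ Σ r_i×M_i×(M_i⁻¹ mod m_i) = 4×551×5 + 21×323×22 + 7×493×18 = 11020 + 149226 + 62118 = 222364
222364 mod 9367 = 6923
x ≡ 6923 (mod 9367)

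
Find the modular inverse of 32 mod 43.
32^(-1) ≡ 39 (mod 43). Verification: 32 × 39 = 1248 ≡ 1 (mod 43)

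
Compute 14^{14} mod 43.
6

Using successive squaring:
Binary expansion of 14: 1110
Powers of 14 mod 43 (each is the square of the previous):
  14^1 ≡ 14 (mod 43)
  14^2 ≡ 14² = 196 ≡ 24 (mod 43)
  14^4 ≡ 24² = 576 ≡ 17 (mod 43)
  14^8 ≡ 17² = 289 ≡ 31 (mod 43)
14 = 8 + 4 + 2, so 14^14 = 14^8 × 14^4 × 14^2 ≡ 31 × 17 × 24 (mod 43)
Multiplying step by step:
  31 × 17 = 527 ≡ 11 (mod 43)
  11 × 24 = 264 ≡ 6 (mod 43)
Result: 14^14 ≡ 6 (mod 43)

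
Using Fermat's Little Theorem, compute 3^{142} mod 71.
9

By Fermat's Little Theorem, a^(p-1) ≡ 1 (mod p) for prime p and gcd(a, p) = 1
Here p = 71, so 3^70 ≡ 1 (mod 71)
We can reduce the exponent: 142 mod 70 = 2
So 3^142 ≡ 3^2 (mod 71)
Computing: 3^2 mod 71 = 9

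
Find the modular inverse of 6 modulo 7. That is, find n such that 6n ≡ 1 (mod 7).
6

Using Extended Euclidean Algorithm:
gcd(6, 7) = 1
Bezout coefficients: 6 × -1 + 7 × 1 = 1
So 6 × -1 ≡ 1 (mod 7)
The inverse is -1 mod 7 = 6
Verification: 6 × 6 = 36 = 5 × 7 + 1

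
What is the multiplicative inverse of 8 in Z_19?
12

Using Extended Euclidean Algorithm:
gcd(8, 19) = 1
Bezout coefficients: 8 × -7 + 19 × 3 = 1
So 8 × -7 ≡ 1 (mod 19)
The inverse is -7 mod 19 = 12
Verification: 8 × 12 = 96 = 5 × 19 + 1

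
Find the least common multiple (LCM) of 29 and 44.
1276

First find GCD(29, 44) using the Euclidean algorithm:
29 = 0 × 44 + 29
44 = 1 × 29 + 15
29 = 1 × 15 + 14
15 = 1 × 14 + 1
14 = 14 × 1 + 0
GCD(29, 44) = 1

LCM formula: LCM(a, b) = (a × b) / GCD(a, b)
LCM(29, 44) = (29 × 44) / 1
LCM(29, 44) = 1276 / 1
LCM(29, 44) = 1276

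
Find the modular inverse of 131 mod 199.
131^(-1) ≡ 79 (mod 199). Verification: 131 × 79 = 10349 ≡ 1 (mod 199)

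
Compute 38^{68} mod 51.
1

Using successive squaring:
Binary expansion of 68: 1000100
Powers of 38 mod 51 (each is the square of the previous):
  38^1 ≡ 38 (mod 51)
  38^2 ≡ 38² = 1444 ≡ 16 (mod 51)
  38^4 ≡ 16² = 256 ≡ 1 (mod 51)
  38^8 ≡ 1² = 1 ≡ 1 (mod 51)
  38^16 ≡ 1² = 1 ≡ 1 (mod 51)
  38^32 ≡ 1² = 1 ≡ 1 (mod 51)
  38^64 ≡ 1² = 1 ≡ 1 (mod 51)
68 = 64 + 4, so 38^68 = 38^64 × 38^4 ≡ 1 × 1 (mod 51)
Multiplying step by step:
  1 × 1 = 1 ≡ 1 (mod 51)
Result: 38^68 ≡ 1 (mod 51)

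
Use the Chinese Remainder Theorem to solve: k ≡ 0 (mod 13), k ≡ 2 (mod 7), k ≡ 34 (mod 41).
3068

Using the Chinese Remainder Theorem:
M = product of moduli = 3731
For equation 1: M_1 = 287, 287 ≡ 1 (mod 13), inverse of 287 mod 13 is 1 (check: 1 × 1 = 1 ≡ 1 (mod 13))
For equation 2: M_2 = 533, 533 ≡ 1 (mod 7), inverse of 533 mod 7 is 1 (check: 1 × 1 = 1 ≡ 1 (mod 7))
For equation 3: M_3 = 91, 91 ≡ 9 (mod 41), inverse of 91 mod 41 is 32 (check: 9 × 32 = 288 ≡ 1 (mod 41))
Combine: k ≡ Σ r_i×M_i×(M_i⁻¹ mod m_i) = 0×287×1 + 2×533×1 + 34×91×32 = 0 + 1066 + 99008 = 100074
100074 mod 3731 = 3068
k ≡ 3068 (mod 3731)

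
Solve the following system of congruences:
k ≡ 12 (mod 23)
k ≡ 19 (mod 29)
541

Using the Chinese Remainder Theorem:
M = product of moduli = 667
For equation 1: M_1 = 29, 29 ≡ 6 (mod 23), inverse of 29 mod 23 is 4 (check: 6 × 4 = 24 ≡ 1 (mod 23))
For equation 2: M_2 = 23, 23 ≡ 23 (mod 29), inverse of 23 mod 29 is 24 (check: 23 × 24 = 552 ≡ 1 (mod 29))
Combine: k ≡ Σ r_i×M_i×(M_i⁻¹ mod m_i) = 12×29×4 + 19×23×24 = 1392 + 10488 = 11880
11880 mod 667 = 541
k ≡ 541 (mod 667)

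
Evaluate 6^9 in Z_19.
9 = 8 + 1 (binary 1001). Repeated squaring mod 19: 6^1 ≡ 6; 6^2 ≡ 6² = 36 ≡ 17; 6^4 ≡ 17² = 289 ≡ 4; 6^8 ≡ 4² = 16 ≡ 16. Multiply: 6^9 = 6^8 × 6^1 ≡ 16 × 6 (mod 19): 16 × 6 = 96 ≡ 1. So 6^9 ≡ 1 (mod 19).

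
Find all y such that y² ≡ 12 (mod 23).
The square roots of 12 mod 23 are 9 and 14. Verify: 9² = 81 ≡ 12 (mod 23)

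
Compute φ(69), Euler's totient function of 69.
44

Prime factorization: 69 = 3 × 23
Using the formula φ(n) = n × Π(1 - 1/p) for each prime factor p:
φ(69) = 69 × (1 - 1/3) × (1 - 1/23)
φ(69) = 44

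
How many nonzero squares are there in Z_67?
For prime 67, there are (p-1)/2 = (67-1)/2 = 33 quadratic residues (excluding 0).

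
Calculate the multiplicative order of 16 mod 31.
Powers of 16 mod 31: 16^1≡16, 16^2≡8, 16^3≡4, 16^4≡2, 16^5≡1. Order = 5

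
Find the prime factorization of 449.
449

Divide by primes starting from smallest:
449 ÷ 449 = 1

449 = 449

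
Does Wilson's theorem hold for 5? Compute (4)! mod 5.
(4)! mod 5 = 4. Since this equals -1 (mod 5), Wilson confirms 5 is prime.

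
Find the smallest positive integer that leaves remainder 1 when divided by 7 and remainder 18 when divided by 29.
M = 7 × 29 = 203. M₁ = 29, y₁ ≡ 1 (mod 7). M₂ = 7, y₂ ≡ 25 (mod 29). x = 1×29×1 + 18×7×25 ≡ 134 (mod 203). The smallest positive such number is 134.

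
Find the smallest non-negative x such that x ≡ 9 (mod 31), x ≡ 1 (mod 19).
381

Using the Chinese Remainder Theorem:
M = product of moduli = 589
For equation 1: M_1 = 19, 19 ≡ 19 (mod 31), inverse of 19 mod 31 is 18 (check: 19 × 18 = 342 ≡ 1 (mod 31))
For equation 2: M_2 = 31, 31 ≡ 12 (mod 19), inverse of 31 mod 19 is 8 (check: 12 × 8 = 96 ≡ 1 (mod 19))
Combine: x ≡ Σ r_i×M_i×(M_i⁻¹ mod m_i) = 9×19×18 + 1×31×8 = 3078 + 248 = 3326
3326 mod 589 = 381
x ≡ 381 (mod 589)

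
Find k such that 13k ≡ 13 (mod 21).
1

Since gcd(13, 21) = 1 divides 13, a solution exists.
Multiply both sides by the inverse of 13 mod 21:
  13^(-1) mod 21 = 13
  x ≡ 13 × 13 ≡ 169 ≡ 1 (mod 21)
Verification: 13 × 1 = 13 = 0 × 21 + 13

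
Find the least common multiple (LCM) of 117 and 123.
4797

First find GCD(117, 123) using the Euclidean algorithm:
117 = 0 × 123 + 117
123 = 1 × 117 + 6
117 = 19 × 6 + 3
6 = 2 × 3 + 0
GCD(117, 123) = 3

LCM formula: LCM(a, b) = (a × b) / GCD(a, b)
LCM(117, 123) = (117 × 123) / 3
LCM(117, 123) = 14391 / 3
LCM(117, 123) = 4797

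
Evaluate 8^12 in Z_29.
Using repeated squaring. 12 = 8 + 4 (binary 1100). Repeated squaring mod 29: 8^1 ≡ 8; 8^2 ≡ 8² = 64 ≡ 6; 8^4 ≡ 6² = 36 ≡ 7; 8^8 ≡ 7² = 49 ≡ 20. Multiply: 8^12 = 8^8 × 8^4 ≡ 20 × 7 (mod 29): 20 × 7 = 140 ≡ 24. So 8^12 ≡ 24 (mod 29).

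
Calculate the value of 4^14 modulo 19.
Using repeated squaring. 14 = 8 + 4 + 2 (binary 1110). Repeated squaring mod 19: 4^1 ≡ 4; 4^2 ≡ 4² = 16 ≡ 16; 4^4 ≡ 16² = 256 ≡ 9; 4^8 ≡ 9² = 81 ≡ 5. Multiply: 4^14 = 4^8 × 4^4 × 4^2 ≡ 5 × 9 × 16 (mod 19): 5 × 9 = 45 ≡ 7; 7 × 16 = 112 ≡ 17. So 4^14 ≡ 17 (mod 19).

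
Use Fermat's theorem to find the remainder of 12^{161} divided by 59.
28

By Fermat's Little Theorem, a^(p-1) ≡ 1 (mod p) for prime p and gcd(a, p) = 1
Here p = 59, so 12^58 ≡ 1 (mod 59)
We can reduce the exponent: 161 mod 58 = 45
So 12^161 ≡ 12^45 (mod 59)
Computing: 12^45 mod 59 = 28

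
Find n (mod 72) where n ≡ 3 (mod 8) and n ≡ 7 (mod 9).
M = 8 × 9 = 72. M₁ = 9, y₁ ≡ 1 (mod 8). M₂ = 8, y₂ ≡ 8 (mod 9). n = 3×9×1 + 7×8×8 ≡ 43 (mod 72)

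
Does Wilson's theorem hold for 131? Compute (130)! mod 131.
(130)! mod 131 = 130. Since this equals -1 (mod 131), Wilson confirms 131 is prime.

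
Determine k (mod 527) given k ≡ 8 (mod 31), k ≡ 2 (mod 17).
70

Using the Chinese Remainder Theorem:
M = product of moduli = 527
For equation 1: M_1 = 17, 17 ≡ 17 (mod 31), inverse of 17 mod 31 is 11 (check: 17 × 11 = 187 ≡ 1 (mod 31))
For equation 2: M_2 = 31, 31 ≡ 14 (mod 17), inverse of 31 mod 17 is 11 (check: 14 × 11 = 154 ≡ 1 (mod 17))
Combine: k ≡ Σ r_i×M_i×(M_i⁻¹ mod m_i) = 8×17×11 + 2×31×11 = 1496 + 682 = 2178
2178 mod 527 = 70
k ≡ 70 (mod 527)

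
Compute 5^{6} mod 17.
2

Using successive squaring:
Binary expansion of 6: 110
Powers of 5 mod 17 (each is the square of the previous):
  5^1 ≡ 5 (mod 17)
  5^2 ≡ 5² = 25 ≡ 8 (mod 17)
  5^4 ≡ 8² = 64 ≡ 13 (mod 17)
6 = 4 + 2, so 5^6 = 5^4 × 5^2 ≡ 13 × 8 (mod 17)
Multiplying step by step:
  13 × 8 = 104 ≡ 2 (mod 17)
Result: 5^6 ≡ 2 (mod 17)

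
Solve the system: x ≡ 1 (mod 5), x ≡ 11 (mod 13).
M = 5 × 13 = 65. M₁ = 13, y₁ ≡ 2 (mod 5). M₂ = 5, y₂ ≡ 8 (mod 13). x = 1×13×2 + 11×5×8 ≡ 11 (mod 65)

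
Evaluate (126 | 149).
(126/149) = 126^{74} mod 149 = -1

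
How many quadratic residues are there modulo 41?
For prime 41, there are (p-1)/2 = (41-1)/2 = 20 quadratic residues (excluding 0).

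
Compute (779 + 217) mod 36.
24

(779 + 217) = 996
996 mod 36 = 24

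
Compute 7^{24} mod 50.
1

Using successive squaring:
Binary expansion of 24: 11000
Powers of 7 mod 50 (each is the square of the previous):
  7^1 ≡ 7 (mod 50)
  7^2 ≡ 7² = 49 ≡ 49 (mod 50)
  7^4 ≡ 49² = 2401 ≡ 1 (mod 50)
  7^8 ≡ 1² = 1 ≡ 1 (mod 50)
  7^16 ≡ 1² = 1 ≡ 1 (mod 50)
24 = 16 + 8, so 7^24 = 7^16 × 7^8 ≡ 1 × 1 (mod 50)
Multiplying step by step:
  1 × 1 = 1 ≡ 1 (mod 50)
Result: 7^24 ≡ 1 (mod 50)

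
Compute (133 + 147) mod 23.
4

(133 + 147) = 280
280 mod 23 = 4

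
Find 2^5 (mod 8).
5 = 4 + 1 (binary 101). Repeated squaring mod 8: 2^1 ≡ 2; 2^2 ≡ 2² = 4 ≡ 4; 2^4 ≡ 4² = 16 ≡ 0. Multiply: 2^5 = 2^4 × 2^1 ≡ 0 × 2 (mod 8): 0 × 2 = 0 ≡ 0. So 2^5 ≡ 0 (mod 8).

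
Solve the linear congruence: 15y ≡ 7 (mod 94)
13

Since gcd(15, 94) = 1 divides 7, a solution exists.
Multiply both sides by the inverse of 15 mod 94:
  15^(-1) mod 94 = 69
  x ≡ 69 × 7 ≡ 483 ≡ 13 (mod 94)
Verification: 15 × 13 = 195 = 2 × 94 + 7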